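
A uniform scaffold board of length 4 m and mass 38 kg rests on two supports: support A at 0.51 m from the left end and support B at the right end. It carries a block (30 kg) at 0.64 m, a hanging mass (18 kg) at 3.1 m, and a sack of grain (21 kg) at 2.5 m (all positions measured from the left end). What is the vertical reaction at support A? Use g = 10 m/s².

R_A ≈ 643 N

About support B:
Beam weight: 38 × 10 = 380 N down at 2 m → arm 2 m, τ = 380 × 2 = 760 N·m counterclockwise.
Block: 30 × 10 = 300 N down at 0.64 m → arm 3.36 m, τ = 300 × 3.36 = 1008 N·m counterclockwise.
Hanging mass: 18 × 10 = 180 N down at 3.1 m → arm 0.9 m, τ = 180 × 0.9 = 162 N·m counterclockwise.
Sack of grain: 21 × 10 = 210 N down at 2.5 m → arm 1.5 m, τ = 210 × 1.5 = 315 N·m counterclockwise.
Net load moment about support B = 2245 N·m counterclockwise.
Reaction R at support A is upward at 0.51 m, arm 3.49 m → moment R × 3.49 clockwise.
For rotational equilibrium, R × 3.49 = 2245, so R = 643 N.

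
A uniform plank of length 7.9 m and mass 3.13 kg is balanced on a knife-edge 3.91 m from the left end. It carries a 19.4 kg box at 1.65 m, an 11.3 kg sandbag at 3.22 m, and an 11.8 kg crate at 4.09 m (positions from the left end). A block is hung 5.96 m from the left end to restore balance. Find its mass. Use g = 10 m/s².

m ≈ 24.1 kg

Choose the knife-edge (at 3.91 m from the left end) as the axis so the support reaction has zero arm there.
Beam weight: 3.13 × 10 = 31.3 N down at 3.95 m → arm 0.04 m, τ = 31.3 × 0.04 = 1.252 N·m clockwise.
Box: 19.4 × 10 = 194 N down at 1.65 m → arm 2.26 m, τ = 194 × 2.26 = 438.4 N·m counterclockwise.
Sandbag: 11.3 × 10 = 113 N down at 3.22 m → arm 0.69 m, τ = 113 × 0.69 = 77.97 N·m counterclockwise.
Crate: 11.8 × 10 = 118 N down at 4.09 m → arm 0.18 m, τ = 118 × 0.18 = 21.24 N·m clockwise.
Net moment of known loads = 493.9 N·m counterclockwise.
An unknown mass m at 5.96 m has arm 2.05 m; its moment is m·g·2.05 clockwise.
Balancing moments: m × 10 × 2.05 = 493.9, giving m = 493.9 / (10 × 2.05) = 24.1 kg.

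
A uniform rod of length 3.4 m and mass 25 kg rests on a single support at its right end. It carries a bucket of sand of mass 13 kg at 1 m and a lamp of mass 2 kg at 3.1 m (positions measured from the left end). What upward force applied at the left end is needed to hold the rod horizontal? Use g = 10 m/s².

F ≈ 219 N

Choose the right end as the axis so the unknown pivot reaction has zero arm there.
Beam weight: 25 × 10 = 250 N down at 1.7 m → arm 1.7 m, τ = 250 × 1.7 = 425 N·m counterclockwise.
Bucket of sand: 13 × 10 = 130 N down at 1 m → arm 2.4 m, τ = 130 × 2.4 = 312 N·m counterclockwise.
Lamp: 2 × 10 = 20 N down at 3.1 m → arm 0.3 m, τ = 20 × 0.3 = 6 N·m counterclockwise.
Net moment of the loads = 743 N·m counterclockwise.
The upward force F acts at the left end, arm 3.4 m, giving F × 3.4 clockwise.
Setting net torque to zero: F × 3.4 = 743 → F = 743 / 3.4 = 219 N.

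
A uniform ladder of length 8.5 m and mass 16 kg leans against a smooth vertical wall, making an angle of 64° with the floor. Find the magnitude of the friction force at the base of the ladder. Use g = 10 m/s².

Taking torques about the foot of the ladder:
Ladder weight 16×10 = 160 N acts at 4.25 m along the ladder; its horizontal arm is 4.25·cos64° = 1.863 m → τ = 298.1 N·m clockwise.
Wall normal N acts horizontally at the top; its moment arm is the height L sinθ = 8.5·sin64° = 7.64 m, counterclockwise.
For rotational equilibrium, N × 7.64 = 298.1, so N = 39 N.
ΣFx = 0: friction at the foot balances the wall's push, so f = N_wall = 39 N.

f ≈ 39 N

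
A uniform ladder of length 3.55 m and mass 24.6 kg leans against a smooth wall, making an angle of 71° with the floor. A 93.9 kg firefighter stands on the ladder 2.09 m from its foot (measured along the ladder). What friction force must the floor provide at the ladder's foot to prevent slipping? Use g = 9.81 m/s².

Sum moments about the foot of the ladder (the floor normal and friction both act there and drop out).
Ladder weight 24.6×9.81 = 241.3 N acts at 1.775 m along the ladder; its horizontal arm is 1.775·cos71° = 0.5779 m → τ = 139.4 N·m clockwise.
Firefighter: 93.9×9.81 = 921.2 N at 2.09 m → arm 0.6804 m → τ = 626.8 N·m clockwise.
Wall normal N acts horizontally at the top; its moment arm is the height L sinθ = 3.55·sin71° = 3.357 m, counterclockwise.
Setting net torque to zero: N × 3.357 = 766.2 → N = 228 N.
ΣFx = 0: friction at the foot balances the wall's push, so f = N_wall = 228 N.

f ≈ 228 N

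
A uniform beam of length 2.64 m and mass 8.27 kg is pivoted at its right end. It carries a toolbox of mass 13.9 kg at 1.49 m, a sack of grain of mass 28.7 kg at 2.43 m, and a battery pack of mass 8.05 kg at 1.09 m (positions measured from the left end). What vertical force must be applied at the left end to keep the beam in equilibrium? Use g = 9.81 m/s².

Sum moments about the right end (the unknown pivot reaction has zero arm there).
Beam weight: 8.27 × 9.81 = 81.13 N down at 1.32 m → arm 1.32 m, τ = 81.13 × 1.32 = 107.1 N·m counterclockwise.
Toolbox: 13.9 × 9.81 = 136.4 N down at 1.49 m → arm 1.15 m, τ = 136.4 × 1.15 = 156.9 N·m counterclockwise.
Sack of grain: 28.7 × 9.81 = 281.5 N down at 2.43 m → arm 0.21 m, τ = 281.5 × 0.21 = 59.11 N·m counterclockwise.
Battery pack: 8.05 × 9.81 = 78.97 N down at 1.09 m → arm 1.55 m, τ = 78.97 × 1.55 = 122.4 N·m counterclockwise.
Net moment of the loads = 445.5 N·m counterclockwise.
The upward force F acts at the left end, arm 2.64 m, giving F × 2.64 clockwise.
Στ = 0 ⇒ F × 2.64 = 445.5 ⇒ F = 445.5 / 2.64 = 169 N.

F ≈ 169 N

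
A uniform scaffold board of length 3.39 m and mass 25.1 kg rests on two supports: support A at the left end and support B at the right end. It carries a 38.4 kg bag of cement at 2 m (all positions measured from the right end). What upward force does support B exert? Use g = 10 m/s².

R_B ≈ 283 N

Take moments about support A.
Beam weight: 25.1 × 10 = 251 N down at 1.695 m → arm 1.695 m, τ = 251 × 1.695 = 425.4 N·m clockwise.
Bag of cement: 38.4 × 10 = 384 N down at 2 m → arm 1.39 m, τ = 384 × 1.39 = 533.8 N·m clockwise.
Net load moment about support A = 959.2 N·m clockwise.
Reaction R at support B is upward at 0 m, arm 3.39 m → moment R × 3.39 counterclockwise.
Στ = 0 ⇒ R × 3.39 = 959.2 ⇒ R = 283 N.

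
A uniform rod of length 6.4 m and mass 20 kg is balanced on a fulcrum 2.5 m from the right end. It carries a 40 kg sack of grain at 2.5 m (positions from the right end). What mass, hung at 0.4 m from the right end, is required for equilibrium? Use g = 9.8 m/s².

m ≈ 6.67 kg

Taking torques about the fulcrum (at 2.5 m from the right end):
Beam weight: 20 × 9.8 = 196 N down at 3.2 m → arm 0.7 m, τ = 196 × 0.7 = 137.2 N·m counterclockwise.
Sack of grain: acts at the fulcrum, moment arm 0 → no torque.
Net moment of known loads = 137.2 N·m counterclockwise.
An unknown mass m at 0.4 m has arm 2.1 m; its moment is m·g·2.1 clockwise.
Στ = 0 ⇒ m × 9.8 × 2.1 = 137.2 ⇒ m = 137.2 / (9.8 × 2.1) = 6.67 kg.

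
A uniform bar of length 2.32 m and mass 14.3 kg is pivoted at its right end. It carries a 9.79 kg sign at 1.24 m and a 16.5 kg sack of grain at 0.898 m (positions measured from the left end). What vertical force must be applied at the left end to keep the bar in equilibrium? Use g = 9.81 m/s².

F ≈ 214 N

Sum moments about the right end (the unknown pivot reaction has zero arm there).
Beam weight: 14.3 × 9.81 = 140.3 N down at 1.16 m → arm 1.16 m, τ = 140.3 × 1.16 = 162.7 N·m counterclockwise.
Sign: 9.79 × 9.81 = 96.04 N down at 1.24 m → arm 1.08 m, τ = 96.04 × 1.08 = 103.7 N·m counterclockwise.
Sack of grain: 16.5 × 9.81 = 161.9 N down at 0.898 m → arm 1.422 m, τ = 161.9 × 1.422 = 230.2 N·m counterclockwise.
Net moment of the loads = 496.6 N·m counterclockwise.
The upward force F acts at the left end, arm 2.32 m, giving F × 2.32 clockwise.
For rotational equilibrium, F × 2.32 = 496.6, so F = 496.6 / 2.32 = 214 N.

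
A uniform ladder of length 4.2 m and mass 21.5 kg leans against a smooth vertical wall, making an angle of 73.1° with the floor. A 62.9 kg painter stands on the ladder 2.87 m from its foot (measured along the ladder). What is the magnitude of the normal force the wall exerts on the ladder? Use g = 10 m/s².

N_wall ≈ 163 N

About the foot of the ladder:
Ladder weight 21.5×10 = 215 N acts at 2.1 m along the ladder; its horizontal arm is 2.1·cos73.1° = 0.6105 m → τ = 131.3 N·m clockwise.
Painter: 62.9×10 = 629 N at 2.87 m → arm 0.8343 m → τ = 524.8 N·m clockwise.
Wall normal N acts horizontally at the top; its moment arm is the height L sinθ = 4.2·sin73.1° = 4.019 m, counterclockwise.
For rotational equilibrium, N × 4.019 = 656.1, so N = 163 N.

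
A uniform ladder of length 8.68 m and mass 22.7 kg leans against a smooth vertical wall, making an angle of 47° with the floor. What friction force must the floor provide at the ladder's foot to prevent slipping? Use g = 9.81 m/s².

Choose the foot of the ladder as the axis so the floor normal and friction both act there and drop out.
Ladder weight 22.7×9.81 = 222.7 N acts at 4.34 m along the ladder; its horizontal arm is 4.34·cos47° = 2.96 m → τ = 659.2 N·m clockwise.
Wall normal N acts horizontally at the top; its moment arm is the height L sinθ = 8.68·sin47° = 6.348 m, counterclockwise.
Balancing moments: N × 6.348 = 659.2, giving N = 104 N.
ΣFx = 0: friction at the foot balances the wall's push, so f = N_wall = 104 N.

f ≈ 104 N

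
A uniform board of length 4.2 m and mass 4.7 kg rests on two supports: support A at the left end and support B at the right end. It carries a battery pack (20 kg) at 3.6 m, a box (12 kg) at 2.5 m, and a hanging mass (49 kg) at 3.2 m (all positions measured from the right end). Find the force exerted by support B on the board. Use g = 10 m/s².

About support A:
Beam weight: 4.7 × 10 = 47 N down at 2.1 m → arm 2.1 m, τ = 47 × 2.1 = 98.7 N·m clockwise.
Battery pack: 20 × 10 = 200 N down at 3.6 m → arm 0.6 m, τ = 200 × 0.6 = 120 N·m clockwise.
Box: 12 × 10 = 120 N down at 2.5 m → arm 1.7 m, τ = 120 × 1.7 = 204 N·m clockwise.
Hanging mass: 49 × 10 = 490 N down at 3.2 m → arm 1 m, τ = 490 × 1 = 490 N·m clockwise.
Net load moment about support A = 912.7 N·m clockwise.
Reaction R at support B is upward at 0 m, arm 4.2 m → moment R × 4.2 counterclockwise.
Στ = 0 ⇒ R × 4.2 = 912.7 ⇒ R = 217 N.

R_B ≈ 217 N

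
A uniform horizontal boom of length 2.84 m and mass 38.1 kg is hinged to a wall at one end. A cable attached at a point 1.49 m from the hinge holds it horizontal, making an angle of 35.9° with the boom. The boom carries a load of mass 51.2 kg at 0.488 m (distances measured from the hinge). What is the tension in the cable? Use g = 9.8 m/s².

Sum moments about the hinge (the unknown hinge reaction has zero arm there).
Beam weight: 38.1 × 9.8 = 373.4 N down at 1.42 m → arm 1.42 m, τ = 373.4 × 1.42 = 530.2 N·m clockwise.
Load: 51.2 × 9.8 = 501.8 N down at 0.488 m → arm 0.488 m, τ = 501.8 × 0.488 = 244.9 N·m clockwise.
Total clockwise load moment = 775.1 N·m.
The cable tension T acts at 1.49 m; only its component perpendicular to the boom, T sinθ, produces torque. sin 35.9° = 0.5864.
For rotational equilibrium, T × 1.49 × 0.5864 = 775.1, so T = 775.1 / 0.8737 = 887 N.

T ≈ 887 N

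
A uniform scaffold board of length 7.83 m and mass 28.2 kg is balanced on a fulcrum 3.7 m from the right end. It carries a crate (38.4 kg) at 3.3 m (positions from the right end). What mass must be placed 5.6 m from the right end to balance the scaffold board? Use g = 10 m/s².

m ≈ 4.89 kg

About the fulcrum (at 3.7 m from the right end):
Beam weight: 28.2 × 10 = 282 N down at 3.915 m → arm 0.215 m, τ = 282 × 0.215 = 60.63 N·m counterclockwise.
Crate: 38.4 × 10 = 384 N down at 3.3 m → arm 0.4 m, τ = 384 × 0.4 = 153.6 N·m clockwise.
Net moment of known loads = 92.97 N·m clockwise.
An unknown mass m at 5.6 m has arm 1.9 m; its moment is m·g·1.9 counterclockwise.
Setting net torque to zero: m × 10 × 1.9 = 92.97 → m = 92.97 / (10 × 1.9) = 4.89 kg.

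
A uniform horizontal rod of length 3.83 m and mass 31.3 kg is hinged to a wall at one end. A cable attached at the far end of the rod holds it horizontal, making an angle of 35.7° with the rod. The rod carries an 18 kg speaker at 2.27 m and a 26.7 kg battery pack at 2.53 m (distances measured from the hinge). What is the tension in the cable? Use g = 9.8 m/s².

T ≈ 738 N

Take moments about the hinge.
Beam weight: 31.3 × 9.8 = 306.7 N down at 1.915 m → arm 1.915 m, τ = 306.7 × 1.915 = 587.3 N·m clockwise.
Speaker: 18 × 9.8 = 176.4 N down at 2.27 m → arm 2.27 m, τ = 176.4 × 2.27 = 400.4 N·m clockwise.
Battery pack: 26.7 × 9.8 = 261.7 N down at 2.53 m → arm 2.53 m, τ = 261.7 × 2.53 = 662.1 N·m clockwise.
Total clockwise load moment = 1650 N·m.
The cable tension T acts at 3.83 m; only its component perpendicular to the rod, T sinθ, produces torque. sin 35.7° = 0.5835.
Στ = 0 ⇒ T × 3.83 × 0.5835 = 1650 ⇒ T = 1650 / 2.235 = 738 N.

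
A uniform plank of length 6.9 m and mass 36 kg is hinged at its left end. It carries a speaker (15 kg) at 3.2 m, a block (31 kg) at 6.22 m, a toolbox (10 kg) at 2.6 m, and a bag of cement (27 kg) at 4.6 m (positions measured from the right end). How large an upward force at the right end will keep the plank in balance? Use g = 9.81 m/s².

F ≈ 435 N

Taking torques about the left end:
Beam weight: 36 × 9.81 = 353.2 N down at 3.45 m → arm 3.45 m, τ = 353.2 × 3.45 = 1219 N·m clockwise.
Speaker: 15 × 9.81 = 147.2 N down at 3.2 m → arm 3.7 m, τ = 147.2 × 3.7 = 544.6 N·m clockwise.
Block: 31 × 9.81 = 304.1 N down at 6.22 m → arm 0.68 m, τ = 304.1 × 0.68 = 206.8 N·m clockwise.
Toolbox: 10 × 9.81 = 98.1 N down at 2.6 m → arm 4.3 m, τ = 98.1 × 4.3 = 421.8 N·m clockwise.
Bag of cement: 27 × 9.81 = 264.9 N down at 4.6 m → arm 2.3 m, τ = 264.9 × 2.3 = 609.3 N·m clockwise.
Net moment of the loads = 3002 N·m clockwise.
The upward force F acts at the right end, arm 6.9 m, giving F × 6.9 counterclockwise.
For rotational equilibrium, F × 6.9 = 3002, so F = 3002 / 6.9 = 435 N.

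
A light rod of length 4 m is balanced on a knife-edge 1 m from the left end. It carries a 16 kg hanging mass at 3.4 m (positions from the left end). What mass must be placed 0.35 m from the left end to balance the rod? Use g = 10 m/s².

m ≈ 59.1 kg

Take moments about the knife-edge (at 1 m from the left end).
Hanging mass: 16 × 10 = 160 N down at 3.4 m → arm 2.4 m, τ = 160 × 2.4 = 384 N·m clockwise.
Net moment of known loads = 384 N·m clockwise.
An unknown mass m at 0.35 m has arm 0.65 m; its moment is m·g·0.65 counterclockwise.
Balancing moments: m × 10 × 0.65 = 384, giving m = 384 / (10 × 0.65) = 59.1 kg.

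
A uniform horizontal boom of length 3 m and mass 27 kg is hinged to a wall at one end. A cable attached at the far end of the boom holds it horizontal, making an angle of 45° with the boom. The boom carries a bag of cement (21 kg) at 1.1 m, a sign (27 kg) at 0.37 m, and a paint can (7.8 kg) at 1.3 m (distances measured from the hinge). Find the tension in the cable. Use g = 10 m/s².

T ≈ 395 N

Taking torques about the hinge:
Beam weight: 27 × 10 = 270 N down at 1.5 m → arm 1.5 m, τ = 270 × 1.5 = 405 N·m clockwise.
Bag of cement: 21 × 10 = 210 N down at 1.1 m → arm 1.1 m, τ = 210 × 1.1 = 231 N·m clockwise.
Sign: 27 × 10 = 270 N down at 0.37 m → arm 0.37 m, τ = 270 × 0.37 = 99.9 N·m clockwise.
Paint can: 7.8 × 10 = 78 N down at 1.3 m → arm 1.3 m, τ = 78 × 1.3 = 101.4 N·m clockwise.
Total clockwise load moment = 837.3 N·m.
The cable tension T acts at 3 m; only its component perpendicular to the boom, T sinθ, produces torque. sin 45° = 0.7071.
Setting net torque to zero: T × 3 × 0.7071 = 837.3 → T = 837.3 / 2.121 = 395 N.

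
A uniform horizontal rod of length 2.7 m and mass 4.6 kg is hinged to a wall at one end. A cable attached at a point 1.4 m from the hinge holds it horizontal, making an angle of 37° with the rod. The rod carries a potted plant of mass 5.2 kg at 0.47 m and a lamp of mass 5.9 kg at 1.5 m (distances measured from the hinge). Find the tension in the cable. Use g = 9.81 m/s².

About the hinge:
Beam weight: 4.6 × 9.81 = 45.13 N down at 1.35 m → arm 1.35 m, τ = 45.13 × 1.35 = 60.93 N·m clockwise.
Potted plant: 5.2 × 9.81 = 51.01 N down at 0.47 m → arm 0.47 m, τ = 51.01 × 0.47 = 23.97 N·m clockwise.
Lamp: 5.9 × 9.81 = 57.88 N down at 1.5 m → arm 1.5 m, τ = 57.88 × 1.5 = 86.82 N·m clockwise.
Total clockwise load moment = 171.7 N·m.
The cable tension T acts at 1.4 m; only its component perpendicular to the rod, T sinθ, produces torque. sin 37° = 0.6018.
Στ = 0 ⇒ T × 1.4 × 0.6018 = 171.7 ⇒ T = 171.7 / 0.8425 = 204 N.

T ≈ 204 N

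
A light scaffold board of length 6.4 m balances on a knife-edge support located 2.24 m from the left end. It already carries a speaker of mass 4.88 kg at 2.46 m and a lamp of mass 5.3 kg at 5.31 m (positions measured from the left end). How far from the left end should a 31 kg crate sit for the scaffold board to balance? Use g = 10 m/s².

x ≈ 1.68 m from the left end

Sum moments about the knife-edge support (at 2.24 m from the left end) (the support reaction has zero arm there).
Speaker: 4.88 × 10 = 48.8 N down at 2.46 m → arm 0.22 m, τ = 48.8 × 0.22 = 10.74 N·m clockwise.
Lamp: 5.3 × 10 = 53 N down at 5.31 m → arm 3.07 m, τ = 53 × 3.07 = 162.7 N·m clockwise.
Net moment of existing loads = 173.4 N·m clockwise.
The crate weighs 31 × 10 = 310 N and must supply an equal counterclockwise moment, so its lever arm about the knife-edge support is 173.4 / 310 = 0.559 m.
That puts it at 2.24 − 0.559 = 1.68 m from the left end.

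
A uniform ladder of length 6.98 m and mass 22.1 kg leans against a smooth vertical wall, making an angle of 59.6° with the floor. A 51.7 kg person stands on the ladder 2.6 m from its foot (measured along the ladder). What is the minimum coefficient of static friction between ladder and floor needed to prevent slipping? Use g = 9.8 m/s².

μ_min ≈ 0.241

Taking torques about the foot of the ladder:
Ladder weight 22.1×9.8 = 216.6 N acts at 3.49 m along the ladder; its horizontal arm is 3.49·cos59.6° = 1.766 m → τ = 382.5 N·m clockwise.
Person: 51.7×9.8 = 506.7 N at 2.6 m → arm 1.316 m → τ = 666.8 N·m clockwise.
Wall normal N acts horizontally at the top; its moment arm is the height L sinθ = 6.98·sin59.6° = 6.02 m, counterclockwise.
Στ = 0 ⇒ N × 6.02 = 1049 ⇒ N = 174.3 N.
ΣFx = 0 ⇒ f = N_wall = 174.3 N. ΣFy = 0 ⇒ N_floor = 723.3 N.
μ_min = f / N_floor = 174.3 / 723.3 = 0.241.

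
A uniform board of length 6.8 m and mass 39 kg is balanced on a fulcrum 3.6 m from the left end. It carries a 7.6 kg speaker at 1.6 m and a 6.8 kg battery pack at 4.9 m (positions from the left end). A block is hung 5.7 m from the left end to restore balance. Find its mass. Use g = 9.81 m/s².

Choose the fulcrum (at 3.6 m from the left end) as the axis so the support reaction has zero arm there.
Beam weight: 39 × 9.81 = 382.6 N down at 3.4 m → arm 0.2 m, τ = 382.6 × 0.2 = 76.52 N·m counterclockwise.
Speaker: 7.6 × 9.81 = 74.56 N down at 1.6 m → arm 2 m, τ = 74.56 × 2 = 149.1 N·m counterclockwise.
Battery pack: 6.8 × 9.81 = 66.71 N down at 4.9 m → arm 1.3 m, τ = 66.71 × 1.3 = 86.72 N·m clockwise.
Net moment of known loads = 138.9 N·m counterclockwise.
An unknown mass m at 5.7 m has arm 2.1 m; its moment is m·g·2.1 clockwise.
Στ = 0 ⇒ m × 9.81 × 2.1 = 138.9 ⇒ m = 138.9 / (9.81 × 2.1) = 6.74 kg.

m ≈ 6.74 kg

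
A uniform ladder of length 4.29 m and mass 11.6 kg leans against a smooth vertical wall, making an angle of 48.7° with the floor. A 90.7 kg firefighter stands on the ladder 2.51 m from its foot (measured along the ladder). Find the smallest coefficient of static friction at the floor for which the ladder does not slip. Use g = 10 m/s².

μ_min ≈ 0.506

Choose the foot of the ladder as the axis so the floor normal and friction both act there and drop out.
Ladder weight 11.6×10 = 116 N acts at 2.145 m along the ladder; its horizontal arm is 2.145·cos48.7° = 1.416 m → τ = 164.3 N·m clockwise.
Firefighter: 90.7×10 = 907 N at 2.51 m → arm 1.657 m → τ = 1503 N·m clockwise.
Wall normal N acts horizontally at the top; its moment arm is the height L sinθ = 4.29·sin48.7° = 3.223 m, counterclockwise.
Balancing moments: N × 3.223 = 1667, giving N = 517.2 N.
ΣFx = 0 ⇒ f = N_wall = 517.2 N. ΣFy = 0 ⇒ N_floor = 1023 N.
μ_min = f / N_floor = 517.2 / 1023 = 0.506.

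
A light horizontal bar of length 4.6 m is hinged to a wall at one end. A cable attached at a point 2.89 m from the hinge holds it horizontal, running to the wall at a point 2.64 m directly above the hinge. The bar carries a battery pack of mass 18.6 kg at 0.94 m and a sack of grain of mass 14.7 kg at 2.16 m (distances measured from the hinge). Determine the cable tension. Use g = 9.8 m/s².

T ≈ 248 N

Take moments about the hinge.
Battery pack: 18.6 × 9.8 = 182.3 N down at 0.94 m → arm 0.94 m, τ = 182.3 × 0.94 = 171.4 N·m clockwise.
Sack of grain: 14.7 × 9.8 = 144.1 N down at 2.16 m → arm 2.16 m, τ = 144.1 × 2.16 = 311.3 N·m clockwise.
Total clockwise load moment = 482.7 N·m.
The cable tension T acts at 2.89 m; only its component perpendicular to the bar, T sinθ, produces torque. sinθ = h/√(h²+d²) = 2.64/√(2.64²+2.89²) = 0.6745.
Setting net torque to zero: T × 2.89 × 0.6745 = 482.7 → T = 482.7 / 1.949 = 248 N.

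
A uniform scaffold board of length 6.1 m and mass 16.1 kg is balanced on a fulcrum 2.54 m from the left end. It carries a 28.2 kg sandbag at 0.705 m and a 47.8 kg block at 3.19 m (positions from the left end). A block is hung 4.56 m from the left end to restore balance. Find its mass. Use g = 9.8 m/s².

About the fulcrum (at 2.54 m from the left end):
Beam weight: 16.1 × 9.8 = 157.8 N down at 3.05 m → arm 0.51 m, τ = 157.8 × 0.51 = 80.48 N·m clockwise.
Sandbag: 28.2 × 9.8 = 276.4 N down at 0.705 m → arm 1.835 m, τ = 276.4 × 1.835 = 507.2 N·m counterclockwise.
Block: 47.8 × 9.8 = 468.4 N down at 3.19 m → arm 0.65 m, τ = 468.4 × 0.65 = 304.5 N·m clockwise.
Net moment of known loads = 122.2 N·m counterclockwise.
An unknown mass m at 4.56 m has arm 2.02 m; its moment is m·g·2.02 clockwise.
Balancing moments: m × 9.8 × 2.02 = 122.2, giving m = 122.2 / (9.8 × 2.02) = 6.17 kg.

m ≈ 6.17 kg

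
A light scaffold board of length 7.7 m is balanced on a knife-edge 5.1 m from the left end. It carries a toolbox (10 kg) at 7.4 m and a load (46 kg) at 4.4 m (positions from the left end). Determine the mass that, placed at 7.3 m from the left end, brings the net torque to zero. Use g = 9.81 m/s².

Choose the knife-edge (at 5.1 m from the left end) as the axis so the support reaction has zero arm there.
Toolbox: 10 × 9.81 = 98.1 N down at 7.4 m → arm 2.3 m, τ = 98.1 × 2.3 = 225.6 N·m clockwise.
Load: 46 × 9.81 = 451.3 N down at 4.4 m → arm 0.7 m, τ = 451.3 × 0.7 = 315.9 N·m counterclockwise.
Net moment of known loads = 90.3 N·m counterclockwise.
An unknown mass m at 7.3 m has arm 2.2 m; its moment is m·g·2.2 clockwise.
Στ = 0 ⇒ m × 9.81 × 2.2 = 90.3 ⇒ m = 90.3 / (9.81 × 2.2) = 4.18 kg.

m ≈ 4.18 kg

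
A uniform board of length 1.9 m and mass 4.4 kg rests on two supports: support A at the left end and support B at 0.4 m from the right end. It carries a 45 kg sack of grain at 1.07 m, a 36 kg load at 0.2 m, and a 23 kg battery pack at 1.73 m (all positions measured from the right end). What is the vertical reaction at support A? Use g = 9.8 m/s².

Sum moments about support B (its reaction then has zero moment arm).
Beam weight: 4.4 × 9.8 = 43.12 N down at 0.95 m → arm 0.55 m, τ = 43.12 × 0.55 = 23.72 N·m counterclockwise.
Sack of grain: 45 × 9.8 = 441 N down at 1.07 m → arm 0.67 m, τ = 441 × 0.67 = 295.5 N·m counterclockwise.
Load: 36 × 9.8 = 352.8 N down at 0.2 m → arm 0.2 m, τ = 352.8 × 0.2 = 70.56 N·m clockwise.
Battery pack: 23 × 9.8 = 225.4 N down at 1.73 m → arm 1.33 m, τ = 225.4 × 1.33 = 299.8 N·m counterclockwise.
Net load moment about support B = 548.5 N·m counterclockwise.
Reaction R at support A is upward at 1.9 m, arm 1.5 m → moment R × 1.5 clockwise.
For rotational equilibrium, R × 1.5 = 548.5, so R = 366 N.

R_A ≈ 366 N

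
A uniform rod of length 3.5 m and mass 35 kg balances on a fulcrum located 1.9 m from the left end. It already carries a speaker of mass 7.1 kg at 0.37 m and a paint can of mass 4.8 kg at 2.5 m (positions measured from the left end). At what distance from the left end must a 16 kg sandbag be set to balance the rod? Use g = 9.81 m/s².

x ≈ 2.73 m from the left end

Choose the fulcrum (at 1.9 m from the left end) as the axis so the support reaction has zero arm there.
Beam weight: 35 × 9.81 = 343.4 N down at 1.75 m → arm 0.15 m, τ = 343.4 × 0.15 = 51.51 N·m counterclockwise.
Speaker: 7.1 × 9.81 = 69.65 N down at 0.37 m → arm 1.53 m, τ = 69.65 × 1.53 = 106.6 N·m counterclockwise.
Paint can: 4.8 × 9.81 = 47.09 N down at 2.5 m → arm 0.6 m, τ = 47.09 × 0.6 = 28.25 N·m clockwise.
Net moment of existing loads = 129.9 N·m counterclockwise.
The sandbag weighs 16 × 9.81 = 157 N and must supply an equal clockwise moment, so its lever arm about the fulcrum is 129.9 / 157 = 0.827 m.
That puts it at 1.9 + 0.827 = 2.73 m from the left end.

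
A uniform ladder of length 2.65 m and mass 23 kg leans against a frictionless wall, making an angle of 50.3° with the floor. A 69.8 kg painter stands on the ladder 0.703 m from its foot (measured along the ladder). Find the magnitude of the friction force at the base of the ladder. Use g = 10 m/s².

f ≈ 249 N

Taking torques about the foot of the ladder:
Ladder weight 23×10 = 230 N acts at 1.325 m along the ladder; its horizontal arm is 1.325·cos50.3° = 0.8464 m → τ = 194.7 N·m clockwise.
Painter: 69.8×10 = 698 N at 0.703 m → arm 0.4491 m → τ = 313.5 N·m clockwise.
Wall normal N acts horizontally at the top; its moment arm is the height L sinθ = 2.65·sin50.3° = 2.039 m, counterclockwise.
Setting net torque to zero: N × 2.039 = 508.2 → N = 249 N.
ΣFx = 0: friction at the foot balances the wall's push, so f = N_wall = 249 N.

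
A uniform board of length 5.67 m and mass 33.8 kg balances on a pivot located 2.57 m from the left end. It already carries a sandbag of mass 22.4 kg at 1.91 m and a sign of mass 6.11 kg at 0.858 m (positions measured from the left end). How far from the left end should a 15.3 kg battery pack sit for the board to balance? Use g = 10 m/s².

Take moments about the pivot (at 2.57 m from the left end).
Beam weight: 33.8 × 10 = 338 N down at 2.835 m → arm 0.265 m, τ = 338 × 0.265 = 89.57 N·m clockwise.
Sandbag: 22.4 × 10 = 224 N down at 1.91 m → arm 0.66 m, τ = 224 × 0.66 = 147.8 N·m counterclockwise.
Sign: 6.11 × 10 = 61.1 N down at 0.858 m → arm 1.712 m, τ = 61.1 × 1.712 = 104.6 N·m counterclockwise.
Net moment of existing loads = 162.8 N·m counterclockwise.
The battery pack weighs 15.3 × 10 = 153 N and must supply an equal clockwise moment, so its lever arm about the pivot is 162.8 / 153 = 1.06 m.
That puts it at 2.57 + 1.06 = 3.63 m from the left end.

x ≈ 3.63 m from the left end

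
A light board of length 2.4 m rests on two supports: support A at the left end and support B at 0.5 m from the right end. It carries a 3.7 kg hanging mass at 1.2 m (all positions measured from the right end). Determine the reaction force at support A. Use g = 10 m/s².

Choose support B as the axis so its reaction then has zero moment arm.
Hanging mass: 3.7 × 10 = 37 N down at 1.2 m → arm 0.7 m, τ = 37 × 0.7 = 25.9 N·m counterclockwise.
Net load moment about support B = 25.9 N·m counterclockwise.
Reaction R at support A is upward at 2.4 m, arm 1.9 m → moment R × 1.9 clockwise.
Στ = 0 ⇒ R × 1.9 = 25.9 ⇒ R = 13.6 N.

R_A ≈ 13.6 N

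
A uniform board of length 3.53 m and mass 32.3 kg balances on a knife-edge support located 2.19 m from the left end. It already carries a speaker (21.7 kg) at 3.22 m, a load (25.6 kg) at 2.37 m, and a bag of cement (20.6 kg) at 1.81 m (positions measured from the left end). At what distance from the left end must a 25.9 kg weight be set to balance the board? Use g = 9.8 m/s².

Sum moments about the knife-edge support (at 2.19 m from the left end) (the support reaction has zero arm there).
Beam weight: 32.3 × 9.8 = 316.5 N down at 1.765 m → arm 0.425 m, τ = 316.5 × 0.425 = 134.5 N·m counterclockwise.
Speaker: 21.7 × 9.8 = 212.7 N down at 3.22 m → arm 1.03 m, τ = 212.7 × 1.03 = 219.1 N·m clockwise.
Load: 25.6 × 9.8 = 250.9 N down at 2.37 m → arm 0.18 m, τ = 250.9 × 0.18 = 45.16 N·m clockwise.
Bag of cement: 20.6 × 9.8 = 201.9 N down at 1.81 m → arm 0.38 m, τ = 201.9 × 0.38 = 76.72 N·m counterclockwise.
Net moment of existing loads = 53.04 N·m clockwise.
The weight weighs 25.9 × 9.8 = 253.8 N and must supply an equal counterclockwise moment, so its lever arm about the knife-edge support is 53.04 / 253.8 = 0.209 m.
That puts it at 2.19 − 0.209 = 1.98 m from the left end.

x ≈ 1.98 m from the left end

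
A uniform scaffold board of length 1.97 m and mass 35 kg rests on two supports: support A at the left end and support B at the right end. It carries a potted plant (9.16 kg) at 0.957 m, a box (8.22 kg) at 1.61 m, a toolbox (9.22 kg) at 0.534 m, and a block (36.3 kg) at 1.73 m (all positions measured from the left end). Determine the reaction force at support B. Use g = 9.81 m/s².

Taking torques about support A:
Beam weight: 35 × 9.81 = 343.4 N down at 0.985 m → arm 0.985 m, τ = 343.4 × 0.985 = 338.2 N·m clockwise.
Potted plant: 9.16 × 9.81 = 89.86 N down at 0.957 m → arm 0.957 m, τ = 89.86 × 0.957 = 86 N·m clockwise.
Box: 8.22 × 9.81 = 80.64 N down at 1.61 m → arm 1.61 m, τ = 80.64 × 1.61 = 129.8 N·m clockwise.
Toolbox: 9.22 × 9.81 = 90.45 N down at 0.534 m → arm 0.534 m, τ = 90.45 × 0.534 = 48.3 N·m clockwise.
Block: 36.3 × 9.81 = 356.1 N down at 1.73 m → arm 1.73 m, τ = 356.1 × 1.73 = 616.1 N·m clockwise.
Net load moment about support A = 1218 N·m clockwise.
Reaction R at support B is upward at 1.97 m, arm 1.97 m → moment R × 1.97 counterclockwise.
Balancing moments: R × 1.97 = 1218, giving R = 618 N.

R_B ≈ 618 N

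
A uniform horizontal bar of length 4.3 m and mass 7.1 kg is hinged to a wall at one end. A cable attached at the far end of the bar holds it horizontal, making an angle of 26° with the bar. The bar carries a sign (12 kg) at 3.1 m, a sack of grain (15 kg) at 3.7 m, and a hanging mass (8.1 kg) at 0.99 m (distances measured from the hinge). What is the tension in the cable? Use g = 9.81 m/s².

About the hinge:
Beam weight: 7.1 × 9.81 = 69.65 N down at 2.15 m → arm 2.15 m, τ = 69.65 × 2.15 = 149.7 N·m clockwise.
Sign: 12 × 9.81 = 117.7 N down at 3.1 m → arm 3.1 m, τ = 117.7 × 3.1 = 364.9 N·m clockwise.
Sack of grain: 15 × 9.81 = 147.2 N down at 3.7 m → arm 3.7 m, τ = 147.2 × 3.7 = 544.6 N·m clockwise.
Hanging mass: 8.1 × 9.81 = 79.46 N down at 0.99 m → arm 0.99 m, τ = 79.46 × 0.99 = 78.67 N·m clockwise.
Total clockwise load moment = 1138 N·m.
The cable tension T acts at 4.3 m; only its component perpendicular to the bar, T sinθ, produces torque. sin 26° = 0.4384.
Στ = 0 ⇒ T × 4.3 × 0.4384 = 1138 ⇒ T = 1138 / 1.885 = 604 N.

T ≈ 604 N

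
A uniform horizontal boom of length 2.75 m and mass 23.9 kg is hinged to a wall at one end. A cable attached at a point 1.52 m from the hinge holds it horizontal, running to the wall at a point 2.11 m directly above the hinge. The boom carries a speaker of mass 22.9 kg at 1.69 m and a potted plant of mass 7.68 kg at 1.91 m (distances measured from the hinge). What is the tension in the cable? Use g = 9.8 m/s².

T ≈ 685 N

Choose the hinge as the axis so the unknown hinge reaction has zero arm there.
Beam weight: 23.9 × 9.8 = 234.2 N down at 1.375 m → arm 1.375 m, τ = 234.2 × 1.375 = 322 N·m clockwise.
Speaker: 22.9 × 9.8 = 224.4 N down at 1.69 m → arm 1.69 m, τ = 224.4 × 1.69 = 379.2 N·m clockwise.
Potted plant: 7.68 × 9.8 = 75.26 N down at 1.91 m → arm 1.91 m, τ = 75.26 × 1.91 = 143.7 N·m clockwise.
Total clockwise load moment = 844.9 N·m.
The cable tension T acts at 1.52 m; only its component perpendicular to the boom, T sinθ, produces torque. sinθ = h/√(h²+d²) = 2.11/√(2.11²+1.52²) = 0.8114.
Setting net torque to zero: T × 1.52 × 0.8114 = 844.9 → T = 844.9 / 1.233 = 685 N.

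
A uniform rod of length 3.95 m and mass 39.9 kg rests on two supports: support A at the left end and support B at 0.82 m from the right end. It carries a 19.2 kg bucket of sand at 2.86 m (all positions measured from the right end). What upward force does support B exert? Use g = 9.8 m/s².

Choose support A as the axis so its reaction then has zero moment arm.
Beam weight: 39.9 × 9.8 = 391 N down at 1.975 m → arm 1.975 m, τ = 391 × 1.975 = 772.2 N·m clockwise.
Bucket of sand: 19.2 × 9.8 = 188.2 N down at 2.86 m → arm 1.09 m, τ = 188.2 × 1.09 = 205.1 N·m clockwise.
Net load moment about support A = 977.3 N·m clockwise.
Reaction R at support B is upward at 0.82 m, arm 3.13 m → moment R × 3.13 counterclockwise.
For rotational equilibrium, R × 3.13 = 977.3, so R = 312 N.

R_B ≈ 312 N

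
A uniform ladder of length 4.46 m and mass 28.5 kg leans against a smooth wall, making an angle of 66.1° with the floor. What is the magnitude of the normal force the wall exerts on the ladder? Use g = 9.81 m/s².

Taking torques about the foot of the ladder:
Ladder weight 28.5×9.81 = 279.6 N acts at 2.23 m along the ladder; its horizontal arm is 2.23·cos66.1° = 0.9035 m → τ = 252.6 N·m clockwise.
Wall normal N acts horizontally at the top; its moment arm is the height L sinθ = 4.46·sin66.1° = 4.078 m, counterclockwise.
For rotational equilibrium, N × 4.078 = 252.6, so N = 61.9 N.

N_wall ≈ 61.9 N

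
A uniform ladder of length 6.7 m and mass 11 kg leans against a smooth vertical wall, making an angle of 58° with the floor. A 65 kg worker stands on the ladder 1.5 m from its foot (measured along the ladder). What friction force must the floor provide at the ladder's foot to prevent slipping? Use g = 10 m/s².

f ≈ 125 N

Take moments about the foot of the ladder.
Ladder weight 11×10 = 110 N acts at 3.35 m along the ladder; its horizontal arm is 3.35·cos58° = 1.775 m → τ = 195.2 N·m clockwise.
Worker: 65×10 = 650 N at 1.5 m → arm 0.7949 m → τ = 516.7 N·m clockwise.
Wall normal N acts horizontally at the top; its moment arm is the height L sinθ = 6.7·sin58° = 5.682 m, counterclockwise.
Setting net torque to zero: N × 5.682 = 711.9 → N = 125 N.
ΣFx = 0: friction at the foot balances the wall's push, so f = N_wall = 125 N.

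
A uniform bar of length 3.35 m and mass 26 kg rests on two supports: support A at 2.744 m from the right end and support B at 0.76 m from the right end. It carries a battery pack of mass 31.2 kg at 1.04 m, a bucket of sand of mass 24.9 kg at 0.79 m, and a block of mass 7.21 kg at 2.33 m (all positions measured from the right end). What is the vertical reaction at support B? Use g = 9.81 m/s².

R_B ≈ 656 N

About support A:
Beam weight: 26 × 9.81 = 255.1 N down at 1.675 m → arm 1.069 m, τ = 255.1 × 1.069 = 272.7 N·m clockwise.
Battery pack: 31.2 × 9.81 = 306.1 N down at 1.04 m → arm 1.704 m, τ = 306.1 × 1.704 = 521.6 N·m clockwise.
Bucket of sand: 24.9 × 9.81 = 244.3 N down at 0.79 m → arm 1.954 m, τ = 244.3 × 1.954 = 477.4 N·m clockwise.
Block: 7.21 × 9.81 = 70.73 N down at 2.33 m → arm 0.414 m, τ = 70.73 × 0.414 = 29.28 N·m clockwise.
Net load moment about support A = 1301 N·m clockwise.
Reaction R at support B is upward at 0.76 m, arm 1.984 m → moment R × 1.984 counterclockwise.
Balancing moments: R × 1.984 = 1301, giving R = 656 N.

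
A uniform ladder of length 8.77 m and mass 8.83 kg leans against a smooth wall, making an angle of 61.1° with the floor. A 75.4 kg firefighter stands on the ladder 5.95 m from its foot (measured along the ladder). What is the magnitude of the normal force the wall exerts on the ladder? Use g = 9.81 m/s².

About the foot of the ladder:
Ladder weight 8.83×9.81 = 86.62 N acts at 4.385 m along the ladder; its horizontal arm is 4.385·cos61.1° = 2.119 m → τ = 183.5 N·m clockwise.
Firefighter: 75.4×9.81 = 739.7 N at 5.95 m → arm 2.876 m → τ = 2127 N·m clockwise.
Wall normal N acts horizontally at the top; its moment arm is the height L sinθ = 8.77·sin61.1° = 7.678 m, counterclockwise.
For rotational equilibrium, N × 7.678 = 2310, so N = 301 N.

N_wall ≈ 301 N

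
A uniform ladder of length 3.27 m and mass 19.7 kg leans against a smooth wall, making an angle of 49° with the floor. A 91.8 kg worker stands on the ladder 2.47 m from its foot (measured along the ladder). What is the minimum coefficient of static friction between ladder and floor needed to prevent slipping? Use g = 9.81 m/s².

About the foot of the ladder:
Ladder weight 19.7×9.81 = 193.3 N acts at 1.635 m along the ladder; its horizontal arm is 1.635·cos49° = 1.073 m → τ = 207.4 N·m clockwise.
Worker: 91.8×9.81 = 900.6 N at 2.47 m → arm 1.62 m → τ = 1459 N·m clockwise.
Wall normal N acts horizontally at the top; its moment arm is the height L sinθ = 3.27·sin49° = 2.468 m, counterclockwise.
Setting net torque to zero: N × 2.468 = 1666 → N = 675 N.
ΣFx = 0 ⇒ f = N_wall = 675 N. ΣFy = 0 ⇒ N_floor = 1094 N.
μ_min = f / N_floor = 675 / 1094 = 0.617.

μ_min ≈ 0.617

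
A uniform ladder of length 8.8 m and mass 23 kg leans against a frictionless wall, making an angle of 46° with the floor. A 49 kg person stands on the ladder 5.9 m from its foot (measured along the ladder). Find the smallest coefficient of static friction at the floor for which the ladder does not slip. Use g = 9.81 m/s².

μ_min ≈ 0.595

About the foot of the ladder:
Ladder weight 23×9.81 = 225.6 N acts at 4.4 m along the ladder; its horizontal arm is 4.4·cos46° = 3.056 m → τ = 689.4 N·m clockwise.
Person: 49×9.81 = 480.7 N at 5.9 m → arm 4.098 m → τ = 1970 N·m clockwise.
Wall normal N acts horizontally at the top; its moment arm is the height L sinθ = 8.8·sin46° = 6.33 m, counterclockwise.
Στ = 0 ⇒ N × 6.33 = 2659 ⇒ N = 420.1 N.
ΣFx = 0 ⇒ f = N_wall = 420.1 N. ΣFy = 0 ⇒ N_floor = 706.3 N.
μ_min = f / N_floor = 420.1 / 706.3 = 0.595.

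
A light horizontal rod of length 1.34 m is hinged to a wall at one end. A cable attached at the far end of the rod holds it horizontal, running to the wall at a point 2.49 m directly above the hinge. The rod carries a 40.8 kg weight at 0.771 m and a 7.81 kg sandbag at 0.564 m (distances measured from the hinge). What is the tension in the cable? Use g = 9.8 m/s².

T ≈ 298 N

Take moments about the hinge.
Weight: 40.8 × 9.8 = 399.8 N down at 0.771 m → arm 0.771 m, τ = 399.8 × 0.771 = 308.2 N·m clockwise.
Sandbag: 7.81 × 9.8 = 76.54 N down at 0.564 m → arm 0.564 m, τ = 76.54 × 0.564 = 43.17 N·m clockwise.
Total clockwise load moment = 351.4 N·m.
The cable tension T acts at 1.34 m; only its component perpendicular to the rod, T sinθ, produces torque. sinθ = h/√(h²+d²) = 2.49/√(2.49²+1.34²) = 0.8806.
Balancing moments: T × 1.34 × 0.8806 = 351.4, giving T = 351.4 / 1.18 = 298 N.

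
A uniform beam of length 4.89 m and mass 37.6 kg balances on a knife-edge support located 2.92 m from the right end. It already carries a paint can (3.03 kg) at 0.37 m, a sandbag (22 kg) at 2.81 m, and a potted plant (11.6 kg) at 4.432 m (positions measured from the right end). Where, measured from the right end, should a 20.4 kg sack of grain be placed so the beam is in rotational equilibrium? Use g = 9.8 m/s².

Take moments about the knife-edge support (at 2.92 m from the right end).
Beam weight: 37.6 × 9.8 = 368.5 N down at 2.445 m → arm 0.475 m, τ = 368.5 × 0.475 = 175 N·m clockwise.
Paint can: 3.03 × 9.8 = 29.69 N down at 0.37 m → arm 2.55 m, τ = 29.69 × 2.55 = 75.71 N·m clockwise.
Sandbag: 22 × 9.8 = 215.6 N down at 2.81 m → arm 0.11 m, τ = 215.6 × 0.11 = 23.72 N·m clockwise.
Potted plant: 11.6 × 9.8 = 113.7 N down at 4.432 m → arm 1.512 m, τ = 113.7 × 1.512 = 171.9 N·m counterclockwise.
Net moment of existing loads = 102.5 N·m clockwise.
The sack of grain weighs 20.4 × 9.8 = 199.9 N and must supply an equal counterclockwise moment, so its lever arm about the knife-edge support is 102.5 / 199.9 = 0.513 m.
That puts it at 2.92 + 0.513 = 3.43 m from the right end.

x ≈ 3.43 m from the right end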